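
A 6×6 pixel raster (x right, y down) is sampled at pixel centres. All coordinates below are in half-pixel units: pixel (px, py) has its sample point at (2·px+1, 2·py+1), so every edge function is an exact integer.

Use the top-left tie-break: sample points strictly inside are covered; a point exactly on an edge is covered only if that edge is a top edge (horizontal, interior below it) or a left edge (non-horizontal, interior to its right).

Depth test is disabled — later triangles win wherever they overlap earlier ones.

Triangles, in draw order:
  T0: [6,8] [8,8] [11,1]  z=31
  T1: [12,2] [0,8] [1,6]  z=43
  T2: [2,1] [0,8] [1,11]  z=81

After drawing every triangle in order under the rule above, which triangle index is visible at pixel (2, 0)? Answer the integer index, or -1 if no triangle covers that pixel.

T0:
  2·area = 14  (B↔C swapped to make it positive)
  edge (6, 8)→(11, 1): d=(5,-7) top-left  bias=+0
  edge (11, 1)→(8, 8): d=(-3,7) right/bottom  bias=-1
  edge (8, 8)→(6, 8): d=(-2,0) right/bottom  bias=-1
    (5,0)@(11, 1): e=[0,0,14] → ·  [on edge]
    (4,2)@(9, 5): e=[6,2,6] → █
    (5,2)@(11, 5): e=[20,-12,6] → ·
    (3,3)@(7, 7): e=[2,10,2] → █
    (4,3)@(9, 7): e=[16,-4,2] → ·
    (3,4)@(7, 9): e=[12,4,-2] → ·
  covered (2 px):
    · · · · · ·
    · · · · · ·
    · · · · █ ·
    · · · █ · ·
    · · · · · ·
    · · · · · ·
T1:
  2·area = 18
  edge (12, 2)→(0, 8): d=(-12,6) right/bottom  bias=-1
  edge (0, 8)→(1, 6): d=(1,-2) top-left  bias=+0
  edge (1, 6)→(12, 2): d=(11,-4) top-left  bias=+0
    (2,2)@(5, 5): e=[6,7,5] → █
    (3,2)@(7, 5): e=[-6,11,13] → ·
    (0,3)@(1, 7): e=[6,1,11] → █
    (1,3)@(3, 7): e=[-6,5,19] → ·
    (2,3)@(5, 7): e=[-18,9,27] → ·
    (0,4)@(1, 9): e=[-18,3,33] → ·
  covered (2 px):
    · · · · · ·
    · · · · · ·
    · · █ · · ·
    █ · · · · ·
    · · · · · ·
    · · · · · ·
T2:
  2·area = 13  (B↔C swapped to make it positive)
  edge (2, 1)→(1, 11): d=(-1,10) right/bottom  bias=-1
  edge (1, 11)→(0, 8): d=(-1,-3) top-left  bias=+0
  edge (0, 8)→(2, 1): d=(2,-7) top-left  bias=+0
    (0,2)@(1, 5): e=[6,6,1] → █
    (1,2)@(3, 5): e=[-14,12,15] → ·
    (0,3)@(1, 7): e=[4,4,5] → █
    (1,3)@(3, 7): e=[-16,10,19] → ·
    (0,4)@(1, 9): e=[2,2,9] → █
    (1,4)@(3, 9): e=[-18,8,23] → ·
    (0,5)@(1, 11): e=[0,0,13] → ·  [on edge]
  covered (3 px):
    · · · · · ·
    · · · · · ·
    █ · · · · ·
    █ · · · · ·
    █ · · · · ·
    · · · · · ·

Z-buffer (winner per pixel, '.' = empty):
  . . . . . .
  . . . . . .
  2 . 1 . 0 .
  2 . . 0 . .
  2 . . . . .
  . . . . . .

Answer: -1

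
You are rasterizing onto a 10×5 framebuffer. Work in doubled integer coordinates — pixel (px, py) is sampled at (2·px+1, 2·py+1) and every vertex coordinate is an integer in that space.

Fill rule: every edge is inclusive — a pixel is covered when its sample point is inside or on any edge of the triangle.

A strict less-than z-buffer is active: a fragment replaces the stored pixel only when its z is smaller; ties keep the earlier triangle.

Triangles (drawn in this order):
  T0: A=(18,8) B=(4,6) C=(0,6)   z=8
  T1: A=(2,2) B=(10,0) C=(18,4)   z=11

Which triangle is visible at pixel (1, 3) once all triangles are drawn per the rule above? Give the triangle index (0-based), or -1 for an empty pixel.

T0:
  2·area = 8  (B↔C swapped to make it positive)
  edge (18, 8)→(0, 6): d=(-18,-2) inclusive
  edge (0, 6)→(4, 6): d=(4,0) inclusive
  edge (4, 6)→(18, 8): d=(14,2) inclusive
    (4,3)@(9, 7): e=[0,4,4] → █  [on edge]
    (5,3)@(11, 7): e=[4,4,0] → █  [on edge]
    (6,3)@(13, 7): e=[8,4,-4] → ·
    (4,4)@(9, 9): e=[-36,12,32] → ·
    (5,4)@(11, 9): e=[-32,12,28] → ·
  covered (2 px):
    · · · · · · · · · ·
    · · · · · · · · · ·
    · · · · · · · · · ·
    · · · · █ █ · · · ·
    · · · · · · · · · ·
T1:
  2·area = 48
  edge (2, 2)→(10, 0): d=(8,-2) inclusive
  edge (10, 0)→(18, 4): d=(8,4) inclusive
  edge (18, 4)→(2, 2): d=(-16,-2) inclusive
    (3,0)@(7, 1): e=[2,20,26] → █
    (4,0)@(9, 1): e=[6,12,30] → █
    (5,0)@(11, 1): e=[10,4,34] → █
    (6,0)@(13, 1): e=[14,-4,38] → ·
    (3,1)@(7, 3): e=[18,36,-6] → ·
    (4,1)@(9, 3): e=[22,28,-2] → ·
    (5,1)@(11, 3): e=[26,20,2] → █
    (6,1)@(13, 3): e=[30,12,6] → █
    (7,1)@(15, 3): e=[34,4,10] → █
    (8,1)@(17, 3): e=[38,-4,14] → ·
    (5,2)@(11, 5): e=[42,36,-30] → ·
    (6,2)@(13, 5): e=[46,28,-26] → ·
  covered (6 px):
    · · · █ █ █ · · · ·
    · · · · · █ █ █ · ·
    · · · · · · · · · ·
    · · · · · · · · · ·
    · · · · · · · · · ·

Z-buffer (winner per pixel, '.' = empty):
  . . . 1 1 1 . . . .
  . . . . . 1 1 1 . .
  . . . . . . . . . .
  . . . . 0 0 . . . .
  . . . . . . . . . .

Result: -1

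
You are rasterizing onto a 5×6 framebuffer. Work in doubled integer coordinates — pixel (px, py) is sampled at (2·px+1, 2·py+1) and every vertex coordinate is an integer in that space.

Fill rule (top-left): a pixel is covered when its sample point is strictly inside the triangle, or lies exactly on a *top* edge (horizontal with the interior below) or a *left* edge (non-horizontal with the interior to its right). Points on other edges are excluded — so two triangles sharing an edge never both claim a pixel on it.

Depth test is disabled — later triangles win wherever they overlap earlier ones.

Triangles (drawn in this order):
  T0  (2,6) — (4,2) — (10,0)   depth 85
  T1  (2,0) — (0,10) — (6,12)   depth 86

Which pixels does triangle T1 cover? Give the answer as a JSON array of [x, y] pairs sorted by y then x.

T0:
  2·area = 20
  edge (2, 6)→(4, 2): d=(2,-4) top-left  bias=+0
  edge (4, 2)→(10, 0): d=(6,-2) top-left  bias=+0
  edge (10, 0)→(2, 6): d=(-8,6) right/bottom  bias=-1
    (3,0)@(7, 1): e=[10,0,10] → X  [on edge]
    (4,0)@(9, 1): e=[18,4,-2] → .
    (0,1)@(1, 3): e=[-10,0,30] → .  [on edge]
    (2,1)@(5, 3): e=[6,8,6] → X
    (3,1)@(7, 3): e=[14,12,-6] → .
    (1,2)@(3, 5): e=[2,16,2] → X
    (2,2)@(5, 5): e=[10,20,-10] → .
    (1,3)@(3, 7): e=[6,28,-14] → .
  covered (3 px):
    . . . X .
    . . X . .
    . X . . .
    . . . . .
    . . . . .
    . . . . .
T1:
  2·area = 64  (B↔C swapped to make it positive)
  edge (2, 0)→(6, 12): d=(4,12) right/bottom  bias=-1
  edge (6, 12)→(0, 10): d=(-6,-2) top-left  bias=+0
  edge (0, 10)→(2, 0): d=(2,-10) top-left  bias=+0
    (1,1)@(3, 3): e=[0,48,16] → .  [on edge]
    (0,2)@(1, 5): e=[32,32,0] → X  [on edge]
    (1,2)@(3, 5): e=[8,36,20] → X
    (2,2)@(5, 5): e=[-16,40,40] → .
    (0,3)@(1, 7): e=[40,20,4] → X
    (2,3)@(5, 7): e=[-8,28,44] → .
    (0,4)@(1, 9): e=[48,8,8] → X
    (2,4)@(5, 9): e=[0,16,48] → .  [on edge]
    (0,5)@(1, 11): e=[56,-4,12] → .
    (1,5)@(3, 11): e=[32,0,32] → X  [on edge]
    (2,5)@(5, 11): e=[8,4,52] → X
    (3,5)@(7, 11): e=[-16,8,72] → .
  covered (8 px):
    . . . . .
    . . . . .
    X X . . .
    X X . . .
    X X . . .
    . X X . .

Answer: [[0,2],[1,2],[0,3],[1,3],[0,4],[1,4],[1,5],[2,5]]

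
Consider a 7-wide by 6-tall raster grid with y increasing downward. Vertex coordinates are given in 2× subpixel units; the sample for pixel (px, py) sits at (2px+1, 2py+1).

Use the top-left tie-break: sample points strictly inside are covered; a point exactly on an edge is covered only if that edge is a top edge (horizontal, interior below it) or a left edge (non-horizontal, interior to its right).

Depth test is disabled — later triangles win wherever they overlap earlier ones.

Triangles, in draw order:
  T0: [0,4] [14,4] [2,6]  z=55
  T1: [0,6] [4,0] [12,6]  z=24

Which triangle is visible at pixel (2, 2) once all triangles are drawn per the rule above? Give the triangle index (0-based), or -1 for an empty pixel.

T0:
  2·area = 28
  edge (0, 4)→(14, 4): d=(14,0) top-left  bias=+0
  edge (14, 4)→(2, 6): d=(-12,2) right/bottom  bias=-1
  edge (2, 6)→(0, 4): d=(-2,-2) top-left  bias=+0
    (0,2)@(1, 5): e=[14,14,0] → #  [on edge]
    (1,2)@(3, 5): e=[14,10,4] → #
    (2,2)@(5, 5): e=[14,6,8] → #
    (3,2)@(7, 5): e=[14,2,12] → #
    (4,2)@(9, 5): e=[14,-2,16] → ·
    (0,3)@(1, 7): e=[42,-10,-4] → ·
    (1,3)@(3, 7): e=[42,-14,0] → ·  [on edge]
    (2,3)@(5, 7): e=[42,-18,4] → ·
    (3,3)@(7, 7): e=[42,-22,8] → ·
    (2,4)@(5, 9): e=[70,-42,0] → ·  [on edge]
    (3,5)@(7, 11): e=[98,-70,0] → ·  [on edge]
  covered (4 px):
    · · · · · · ·
    · · · · · · ·
    # # # # · · ·
    · · · · · · ·
    · · · · · · ·
    · · · · · · ·
T1:
  2·area = 72
  edge (0, 6)→(4, 0): d=(4,-6) top-left  bias=+0
  edge (4, 0)→(12, 6): d=(8,6) right/bottom  bias=-1
  edge (12, 6)→(0, 6): d=(-12,0) right/bottom  bias=-1
    (2,0)@(5, 1): e=[10,2,60] → #
    (3,0)@(7, 1): e=[22,-10,60] → ·
    (1,1)@(3, 3): e=[6,30,36] → #
    (3,1)@(7, 3): e=[30,6,36] → #
    (4,1)@(9, 3): e=[42,-6,36] → ·
    (0,2)@(1, 5): e=[2,58,12] → #
    (4,2)@(9, 5): e=[50,10,12] → #
    (5,2)@(11, 5): e=[62,-2,12] → ·
    (0,3)@(1, 7): e=[10,74,-12] → ·
    (1,3)@(3, 7): e=[22,62,-12] → ·
    (2,3)@(5, 7): e=[34,50,-12] → ·
    (3,3)@(7, 7): e=[46,38,-12] → ·
  covered (9 px):
    · · # · · · ·
    · # # # · · ·
    # # # # # · ·
    · · · · · · ·
    · · · · · · ·
    · · · · · · ·

Z-buffer (winner per pixel, '.' = empty):
  . . 1 . . . .
  . 1 1 1 . . .
  1 1 1 1 1 . .
  . . . . . . .
  . . . . . . .
  . . . . . . .

Answer: 1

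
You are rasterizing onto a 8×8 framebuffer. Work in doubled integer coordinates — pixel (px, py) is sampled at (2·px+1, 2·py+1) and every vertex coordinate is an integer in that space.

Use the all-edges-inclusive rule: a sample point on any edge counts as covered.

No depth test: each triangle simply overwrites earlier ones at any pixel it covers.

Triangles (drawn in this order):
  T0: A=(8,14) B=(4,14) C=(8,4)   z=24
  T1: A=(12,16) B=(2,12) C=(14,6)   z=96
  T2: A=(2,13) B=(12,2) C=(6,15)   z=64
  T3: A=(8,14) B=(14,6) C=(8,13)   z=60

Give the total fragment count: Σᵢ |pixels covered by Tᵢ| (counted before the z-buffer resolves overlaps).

T0:
  2·area = 40
  edge (8, 14)→(4, 14): d=(-4,0) inclusive
  edge (4, 14)→(8, 4): d=(4,-10) inclusive
  edge (8, 4)→(8, 14): d=(0,10) inclusive
    (3,3)@(7, 7): e=[28,2,10] → █
    (4,3)@(9, 7): e=[28,22,-10] → ·
    (3,4)@(7, 9): e=[20,10,10] → █
    (4,4)@(9, 9): e=[20,30,-10] → ·
    (3,5)@(7, 11): e=[12,18,10] → █
    (4,5)@(9, 11): e=[12,38,-10] → ·
    (2,6)@(5, 13): e=[4,6,30] → █
    (4,6)@(9, 13): e=[4,46,-10] → ·
    (2,7)@(5, 15): e=[-4,14,30] → ·
    (3,7)@(7, 15): e=[-4,34,10] → ·
  covered (5 px):
    · · · · · · · ·
    · · · · · · · ·
    · · · · · · · ·
    · · · █ · · · ·
    · · · █ · · · ·
    · · · █ · · · ·
    · · █ █ · · · ·
    · · · · · · · ·
T1:
  2·area = 108
  edge (12, 16)→(2, 12): d=(-10,-4) inclusive
  edge (2, 12)→(14, 6): d=(12,-6) inclusive
  edge (14, 6)→(12, 16): d=(-2,10) inclusive
    (7,0)@(15, 1): e=[162,-54,0] → ·  [on edge]
    (6,3)@(13, 7): e=[94,6,8] → █
    (7,3)@(15, 7): e=[102,18,-12] → ·
    (4,4)@(9, 9): e=[58,6,44] → █
    (5,4)@(11, 9): e=[66,18,24] → █
    (7,4)@(15, 9): e=[82,42,-16] → ·
    (2,5)@(5, 11): e=[22,6,80] → █
    (3,5)@(7, 11): e=[30,18,60] → █
    (6,5)@(13, 11): e=[54,54,0] → █  [on edge]
    (7,5)@(15, 11): e=[62,66,-20] → ·
    (2,6)@(5, 13): e=[2,30,76] → █
    (6,6)@(13, 13): e=[34,78,-4] → ·
  covered (14 px):
    · · · · · · · ·
    · · · · · · · ·
    · · · · · · · ·
    · · · · · · █ ·
    · · · · █ █ █ ·
    · · █ █ █ █ █ ·
    · · █ █ █ █ · ·
    · · · · · █ · ·
T2:
  2·area = 64
  edge (2, 13)→(12, 2): d=(10,-11) inclusive
  edge (12, 2)→(6, 15): d=(-6,13) inclusive
  edge (6, 15)→(2, 13): d=(-4,-2) inclusive
    (4,3)@(9, 7): e=[17,9,38] → █
    (5,3)@(11, 7): e=[39,-17,42] → ·
    (3,4)@(7, 9): e=[15,23,26] → █
    (4,4)@(9, 9): e=[37,-3,30] → ·
    (2,5)@(5, 11): e=[13,37,14] → █
    (4,5)@(9, 11): e=[57,-15,22] → ·
    (1,6)@(3, 13): e=[11,51,2] → █
    (3,6)@(7, 13): e=[55,-1,10] → ·
    (1,7)@(3, 15): e=[31,39,-6] → ·
    (2,7)@(5, 15): e=[53,13,-2] → ·
  covered (6 px):
    · · · · · · · ·
    · · · · · · · ·
    · · · · · · · ·
    · · · · █ · · ·
    · · · █ · · · ·
    · · █ █ · · · ·
    · █ █ · · · · ·
    · · · · · · · ·
T3:
  2·area = 6  (B↔C swapped to make it positive)
  edge (8, 14)→(8, 13): d=(0,-1) inclusive
  edge (8, 13)→(14, 6): d=(6,-7) inclusive
  edge (14, 6)→(8, 14): d=(-6,8) inclusive
  covered (0 px):
    · · · · · · · ·
    · · · · · · · ·
    · · · · · · · ·
    · · · · · · · ·
    · · · · · · · ·
    · · · · · · · ·
    · · · · · · · ·
    · · · · · · · ·

Final: 25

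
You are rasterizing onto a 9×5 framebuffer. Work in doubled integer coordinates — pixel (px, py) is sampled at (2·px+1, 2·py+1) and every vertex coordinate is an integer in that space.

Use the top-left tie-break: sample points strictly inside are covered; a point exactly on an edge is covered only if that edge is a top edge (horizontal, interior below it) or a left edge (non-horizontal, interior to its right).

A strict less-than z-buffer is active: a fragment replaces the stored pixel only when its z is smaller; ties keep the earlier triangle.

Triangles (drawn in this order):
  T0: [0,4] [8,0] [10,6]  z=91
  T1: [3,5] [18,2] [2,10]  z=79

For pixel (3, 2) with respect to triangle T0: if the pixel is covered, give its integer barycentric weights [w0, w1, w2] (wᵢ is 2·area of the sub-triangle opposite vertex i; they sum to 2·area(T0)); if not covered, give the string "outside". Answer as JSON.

T0:
  2·area = 56
  edge (0, 4)→(8, 0): d=(8,-4) top-left  bias=+0
  edge (8, 0)→(10, 6): d=(2,6) right/bottom  bias=-1
  edge (10, 6)→(0, 4): d=(-10,-2) top-left  bias=+0
    (3,0)@(7, 1): e=[4,8,44] → X
    (4,0)@(9, 1): e=[12,-4,48] → .
    (1,1)@(3, 3): e=[4,36,16] → X
    (2,1)@(5, 3): e=[12,24,20] → X
    (4,1)@(9, 3): e=[28,0,28] → .  [on edge]
    (1,2)@(3, 5): e=[20,40,-4] → .
    (2,2)@(5, 5): e=[28,28,0] → X  [on edge]
    (4,2)@(9, 5): e=[44,4,8] → X
    (5,2)@(11, 5): e=[52,-8,12] → .
    (2,3)@(5, 7): e=[44,32,-20] → .
    (3,3)@(7, 7): e=[52,20,-16] → .
    (4,3)@(9, 7): e=[60,8,-12] → .
    (7,3)@(15, 7): e=[84,-28,0] → .  [on edge]
    (5,4)@(11, 9): e=[84,0,-28] → .  [on edge]
  covered (7 px):
    . . . X . . . . .
    . X X X . . . . .
    . . X X X . . . .
    . . . . . . . . .
    . . . . . . . . .
T1:
  2·area = 72
  edge (3, 5)→(18, 2): d=(15,-3) top-left  bias=+0
  edge (18, 2)→(2, 10): d=(-16,8) right/bottom  bias=-1
  edge (2, 10)→(3, 5): d=(1,-5) top-left  bias=+0
    (6,1)@(13, 3): e=[0,24,48] → X  [on edge]
    (7,1)@(15, 3): e=[6,8,58] → X
    (8,1)@(17, 3): e=[12,-8,68] → .
    (1,2)@(3, 5): e=[0,72,0] → X  [on edge]
    (2,2)@(5, 5): e=[6,56,10] → X
    (3,2)@(7, 5): e=[12,40,20] → X
    (4,2)@(9, 5): e=[18,24,30] → X
    (5,2)@(11, 5): e=[24,8,40] → X
    (6,2)@(13, 5): e=[30,-8,50] → .
    (7,2)@(15, 5): e=[36,-24,60] → .
    (1,3)@(3, 7): e=[30,40,2] → X
    (4,3)@(9, 7): e=[48,-8,32] → .
  covered (11 px):
    . . . . . . . . .
    . . . . . . X X .
    . X X X X X . . .
    . X X X . . . . .
    . X . . . . . . .

Answer: [16,4,36]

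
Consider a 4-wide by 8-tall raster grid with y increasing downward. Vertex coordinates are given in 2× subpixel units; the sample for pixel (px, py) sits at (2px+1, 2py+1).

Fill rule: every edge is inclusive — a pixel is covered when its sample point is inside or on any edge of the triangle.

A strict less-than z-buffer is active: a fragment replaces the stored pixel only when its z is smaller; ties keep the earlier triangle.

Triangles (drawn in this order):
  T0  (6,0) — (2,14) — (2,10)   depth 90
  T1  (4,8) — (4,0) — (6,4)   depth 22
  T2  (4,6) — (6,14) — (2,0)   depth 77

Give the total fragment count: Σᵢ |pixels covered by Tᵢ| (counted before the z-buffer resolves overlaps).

T0:
  2·area = 16
  edge (6, 0)→(2, 14): d=(-4,14) inclusive
  edge (2, 14)→(2, 10): d=(0,-4) inclusive
  edge (2, 10)→(6, 0): d=(4,-10) inclusive
    (2,1)@(5, 3): e=[2,12,2] → #
    (3,1)@(7, 3): e=[-26,20,22] → ·
    (2,2)@(5, 5): e=[-6,12,10] → ·
    (1,4)@(3, 9): e=[6,4,6] → #
    (2,4)@(5, 9): e=[-22,12,26] → ·
    (1,5)@(3, 11): e=[-2,4,14] → ·
  covered (2 px):
    · · · ·
    · · # ·
    · · · ·
    · · · ·
    · # · ·
    · · · ·
    · · · ·
    · · · ·
T1:
  2·area = 16
  edge (4, 8)→(4, 0): d=(0,-8) inclusive
  edge (4, 0)→(6, 4): d=(2,4) inclusive
  edge (6, 4)→(4, 8): d=(-2,4) inclusive
    (2,1)@(5, 3): e=[8,2,6] → #
    (3,1)@(7, 3): e=[24,-6,-2] → ·
    (2,2)@(5, 5): e=[8,6,2] → #
    (3,2)@(7, 5): e=[24,-2,-6] → ·
    (2,3)@(5, 7): e=[8,10,-2] → ·
  covered (2 px):
    · · · ·
    · · # ·
    · · # ·
    · · · ·
    · · · ·
    · · · ·
    · · · ·
    · · · ·
T2:
  2·area = 4
  edge (4, 6)→(6, 14): d=(2,8) inclusive
  edge (6, 14)→(2, 0): d=(-4,-14) inclusive
  edge (2, 0)→(4, 6): d=(2,6) inclusive
    (1,1)@(3, 3): e=[2,2,0] → #  [on edge]
    (2,1)@(5, 3): e=[-14,30,-12] → ·
    (1,2)@(3, 5): e=[6,-6,4] → ·
    (2,4)@(5, 9): e=[-2,6,0] → ·  [on edge]
    (3,7)@(7, 15): e=[-6,10,0] → ·  [on edge]
  covered (1 px):
    · · · ·
    · # · ·
    · · · ·
    · · · ·
    · · · ·
    · · · ·
    · · · ·
    · · · ·

Result: 5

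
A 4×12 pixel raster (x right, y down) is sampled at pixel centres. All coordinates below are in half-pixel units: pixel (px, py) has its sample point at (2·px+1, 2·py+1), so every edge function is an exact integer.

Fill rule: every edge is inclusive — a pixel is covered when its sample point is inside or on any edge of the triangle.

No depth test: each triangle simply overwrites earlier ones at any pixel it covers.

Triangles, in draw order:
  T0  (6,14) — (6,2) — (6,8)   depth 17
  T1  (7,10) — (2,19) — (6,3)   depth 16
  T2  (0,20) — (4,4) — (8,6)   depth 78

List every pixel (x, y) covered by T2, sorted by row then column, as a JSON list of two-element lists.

T0:
  degenerate (2·area = 0) — covers nothing
T1:
  2·area = 44
  edge (7, 10)→(2, 19): d=(-5,9) inclusive
  edge (2, 19)→(6, 3): d=(4,-16) inclusive
  edge (6, 3)→(7, 10): d=(1,7) inclusive
    (2,3)@(5, 7): e=[33,0,11] → X  [on edge]
    (3,3)@(7, 7): e=[15,32,-3] → .
    (2,4)@(5, 9): e=[23,8,13] → X
    (3,4)@(7, 9): e=[5,40,-1] → .
    (2,5)@(5, 11): e=[13,16,15] → X
    (3,5)@(7, 11): e=[-5,48,1] → .
    (2,6)@(5, 13): e=[3,24,17] → X
    (3,6)@(7, 13): e=[-15,56,3] → .
    (1,7)@(3, 15): e=[11,0,33] → X  [on edge]
    (2,7)@(5, 15): e=[-7,32,19] → .
    (1,8)@(3, 17): e=[1,8,35] → X
    (2,8)@(5, 17): e=[-17,40,21] → .
    (0,11)@(1, 23): e=[-11,0,55] → .  [on edge]
  covered (6 px):
    . . . .
    . . . .
    . . . .
    . . X .
    . . X .
    . . X .
    . . X .
    . X . .
    . X . .
    . . . .
    . . . .
    . . . .
T2:
  2·area = 72
  edge (0, 20)→(4, 4): d=(4,-16) inclusive
  edge (4, 4)→(8, 6): d=(4,2) inclusive
  edge (8, 6)→(0, 20): d=(-8,14) inclusive
    (2,2)@(5, 5): e=[20,2,50] → X
    (3,2)@(7, 5): e=[52,-2,22] → .
    (2,3)@(5, 7): e=[28,10,34] → X
    (3,3)@(7, 7): e=[60,6,6] → X
    (1,4)@(3, 9): e=[4,22,46] → X
    (3,4)@(7, 9): e=[68,14,-10] → .
    (1,5)@(3, 11): e=[12,30,30] → X
    (3,5)@(7, 11): e=[76,22,-26] → .
    (1,6)@(3, 13): e=[20,38,14] → X
    (2,6)@(5, 13): e=[52,34,-14] → .
    (1,7)@(3, 15): e=[28,46,-2] → .
    (0,8)@(1, 17): e=[4,58,10] → X
  covered (9 px):
    . . . .
    . . . .
    . . X .
    . . X X
    . X X .
    . X X .
    . X . .
    . . . .
    X . . .
    . . . .
    . . . .
    . . . .

Final: [[2,2],[2,3],[3,3],[1,4],[2,4],[1,5],[2,5],[1,6],[0,8]]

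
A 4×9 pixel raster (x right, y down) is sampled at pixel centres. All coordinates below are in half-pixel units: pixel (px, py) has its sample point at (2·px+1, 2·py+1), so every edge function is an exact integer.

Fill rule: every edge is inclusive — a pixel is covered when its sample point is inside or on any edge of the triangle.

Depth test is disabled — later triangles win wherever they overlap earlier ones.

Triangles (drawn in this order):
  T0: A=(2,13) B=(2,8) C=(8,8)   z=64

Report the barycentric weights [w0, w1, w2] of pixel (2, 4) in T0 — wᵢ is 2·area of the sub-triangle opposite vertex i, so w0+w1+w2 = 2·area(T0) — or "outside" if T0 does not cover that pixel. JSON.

T0:
  2·area = 30
  edge (2, 13)→(2, 8): d=(0,-5) inclusive
  edge (2, 8)→(8, 8): d=(6,0) inclusive
  edge (8, 8)→(2, 13): d=(-6,5) inclusive
    (1,4)@(3, 9): e=[5,6,19] → X
    (2,4)@(5, 9): e=[15,6,9] → X
    (3,4)@(7, 9): e=[25,6,-1] → .
    (1,5)@(3, 11): e=[5,18,7] → X
    (2,5)@(5, 11): e=[15,18,-3] → .
    (1,6)@(3, 13): e=[5,30,-5] → .
  covered (3 px):
    . . . .
    . . . .
    . . . .
    . . . .
    . X X .
    . X . .
    . . . .
    . . . .
    . . . .

Result: [6,9,15]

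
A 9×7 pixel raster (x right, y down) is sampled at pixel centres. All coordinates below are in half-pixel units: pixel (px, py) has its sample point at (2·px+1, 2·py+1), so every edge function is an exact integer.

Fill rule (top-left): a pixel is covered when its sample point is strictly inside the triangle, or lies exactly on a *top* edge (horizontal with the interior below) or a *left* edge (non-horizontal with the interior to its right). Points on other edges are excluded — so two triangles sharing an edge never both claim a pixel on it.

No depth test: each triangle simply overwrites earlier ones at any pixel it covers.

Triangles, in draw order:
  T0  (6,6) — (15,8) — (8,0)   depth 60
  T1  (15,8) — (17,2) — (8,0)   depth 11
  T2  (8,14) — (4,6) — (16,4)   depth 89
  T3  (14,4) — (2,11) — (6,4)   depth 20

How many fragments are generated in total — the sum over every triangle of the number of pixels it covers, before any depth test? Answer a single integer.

T0:
  2·area = 58  (B↔C swapped to make it positive)
  edge (6, 6)→(8, 0): d=(2,-6) top-left  bias=+0
  edge (8, 0)→(15, 8): d=(7,8) right/bottom  bias=-1
  edge (15, 8)→(6, 6): d=(-9,-2) top-left  bias=+0
    (3,1)@(7, 3): e=[0,29,29] → #  [on edge]
    (4,1)@(9, 3): e=[12,13,33] → #
    (5,1)@(11, 3): e=[24,-3,37] → ·
    (3,2)@(7, 5): e=[4,43,11] → #
    (5,2)@(11, 5): e=[28,11,19] → #
    (6,2)@(13, 5): e=[40,-5,23] → ·
    (3,3)@(7, 7): e=[8,57,-7] → ·
    (4,3)@(9, 7): e=[20,41,-3] → ·
    (5,3)@(11, 7): e=[32,25,1] → #
    (6,3)@(13, 7): e=[44,9,5] → #
    (7,3)@(15, 7): e=[56,-7,9] → ·
    (2,4)@(5, 9): e=[0,87,-29] → ·  [on edge]
  covered (7 px):
    · · · · · · · · ·
    · · · # # · · · ·
    · · · # # # · · ·
    · · · · · # # · ·
    · · · · · · · · ·
    · · · · · · · · ·
    · · · · · · · · ·
T1:
  2·area = 58  (B↔C swapped to make it positive)
  edge (15, 8)→(8, 0): d=(-7,-8) top-left  bias=+0
  edge (8, 0)→(17, 2): d=(9,2) right/bottom  bias=-1
  edge (17, 2)→(15, 8): d=(-2,6) right/bottom  bias=-1
    (4,0)@(9, 1): e=[1,7,50] → #
    (5,0)@(11, 1): e=[17,3,38] → #
    (6,0)@(13, 1): e=[33,-1,26] → ·
    (4,1)@(9, 3): e=[-13,25,46] → ·
    (5,1)@(11, 3): e=[3,21,34] → #
    (6,1)@(13, 3): e=[19,17,22] → #
    (7,1)@(15, 3): e=[35,13,10] → #
    (8,1)@(17, 3): e=[51,9,-2] → ·
    (5,2)@(11, 5): e=[-11,39,30] → ·
    (6,2)@(13, 5): e=[5,35,18] → #
    (8,2)@(17, 5): e=[37,27,-6] → ·
    (6,3)@(13, 7): e=[-9,53,14] → ·
  covered (8 px):
    · · · · # # · · ·
    · · · · · # # # ·
    · · · · · · # # ·
    · · · · · · · # ·
    · · · · · · · · ·
    · · · · · · · · ·
    · · · · · · · · ·
T2:
  2·area = 104
  edge (8, 14)→(4, 6): d=(-4,-8) top-left  bias=+0
  edge (4, 6)→(16, 4): d=(12,-2) top-left  bias=+0
  edge (16, 4)→(8, 14): d=(-8,10) right/bottom  bias=-1
    (5,2)@(11, 5): e=[60,2,42] → #
    (6,2)@(13, 5): e=[76,6,22] → #
    (7,2)@(15, 5): e=[92,10,2] → #
    (8,2)@(17, 5): e=[108,14,-18] → ·
    (2,3)@(5, 7): e=[4,14,86] → #
    (3,3)@(7, 7): e=[20,18,66] → #
    (4,3)@(9, 7): e=[36,22,46] → #
    (7,3)@(15, 7): e=[84,34,-14] → ·
    (2,4)@(5, 9): e=[-4,38,70] → ·
    (3,4)@(7, 9): e=[12,42,50] → #
    (6,4)@(13, 9): e=[60,54,-10] → ·
    (3,5)@(7, 11): e=[4,66,34] → #
  covered (13 px):
    · · · · · · · · ·
    · · · · · · · · ·
    · · · · · # # # ·
    · · # # # # # · ·
    · · · # # # · · ·
    · · · # # · · · ·
    · · · · · · · · ·
T3:
  2·area = 56
  edge (14, 4)→(2, 11): d=(-12,7) right/bottom  bias=-1
  edge (2, 11)→(6, 4): d=(4,-7) top-left  bias=+0
  edge (6, 4)→(14, 4): d=(8,0) top-left  bias=+0
    (3,2)@(7, 5): e=[37,11,8] → #
    (4,2)@(9, 5): e=[23,25,8] → #
    (5,2)@(11, 5): e=[9,39,8] → #
    (6,2)@(13, 5): e=[-5,53,8] → ·
    (2,3)@(5, 7): e=[27,5,24] → #
    (4,3)@(9, 7): e=[-1,33,24] → ·
    (5,3)@(11, 7): e=[-15,47,24] → ·
    (2,4)@(5, 9): e=[3,13,40] → #
    (3,4)@(7, 9): e=[-11,27,40] → ·
    (2,5)@(5, 11): e=[-21,21,56] → ·
  covered (6 px):
    · · · · · · · · ·
    · · · · · · · · ·
    · · · # # # · · ·
    · · # # · · · · ·
    · · # · · · · · ·
    · · · · · · · · ·
    · · · · · · · · ·

Final: 34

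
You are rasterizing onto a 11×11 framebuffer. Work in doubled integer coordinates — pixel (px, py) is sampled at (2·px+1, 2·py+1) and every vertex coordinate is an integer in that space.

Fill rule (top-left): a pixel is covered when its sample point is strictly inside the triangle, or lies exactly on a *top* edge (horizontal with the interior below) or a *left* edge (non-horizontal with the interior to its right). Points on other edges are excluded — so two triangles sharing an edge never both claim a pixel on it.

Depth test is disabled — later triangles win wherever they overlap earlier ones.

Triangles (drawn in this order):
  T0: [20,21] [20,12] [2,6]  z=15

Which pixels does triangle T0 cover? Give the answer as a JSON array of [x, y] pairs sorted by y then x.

T0:
  2·area = 162  (B↔C swapped to make it positive)
  edge (20, 21)→(2, 6): d=(-18,-15) top-left  bias=+0
  edge (2, 6)→(20, 12): d=(18,6) right/bottom  bias=-1
  edge (20, 12)→(20, 21): d=(0,9) right/bottom  bias=-1
    (2,3)@(5, 7): e=[27,0,135] → ·  [on edge]
    (3,4)@(7, 9): e=[21,24,117] → █
    (4,4)@(9, 9): e=[51,12,99] → █
    (5,4)@(11, 9): e=[81,0,81] → ·  [on edge]
    (3,5)@(7, 11): e=[-15,60,117] → ·
    (4,5)@(9, 11): e=[15,48,99] → █
    (5,5)@(11, 11): e=[45,36,81] → █
    (6,5)@(13, 11): e=[75,24,63] → █
    (7,5)@(15, 11): e=[105,12,45] → █
    (8,5)@(17, 11): e=[135,0,27] → ·  [on edge]
    (4,6)@(9, 13): e=[-21,84,99] → ·
    (5,6)@(11, 13): e=[9,72,81] → █
  covered (18 px):
    · · · · · · · · · · ·
    · · · · · · · · · · ·
    · · · · · · · · · · ·
    · · · · · · · · · · ·
    · · · █ █ · · · · · ·
    · · · · █ █ █ █ · · ·
    · · · · · █ █ █ █ █ ·
    · · · · · · █ █ █ █ ·
    · · · · · · · · █ █ ·
    · · · · · · · · · █ ·
    · · · · · · · · · · ·

Result: [[3,4],[4,4],[4,5],[5,5],[6,5],[7,5],[5,6],[6,6],[7,6],[8,6],[9,6],[6,7],[7,7],[8,7],[9,7],[8,8],[9,8],[9,9]]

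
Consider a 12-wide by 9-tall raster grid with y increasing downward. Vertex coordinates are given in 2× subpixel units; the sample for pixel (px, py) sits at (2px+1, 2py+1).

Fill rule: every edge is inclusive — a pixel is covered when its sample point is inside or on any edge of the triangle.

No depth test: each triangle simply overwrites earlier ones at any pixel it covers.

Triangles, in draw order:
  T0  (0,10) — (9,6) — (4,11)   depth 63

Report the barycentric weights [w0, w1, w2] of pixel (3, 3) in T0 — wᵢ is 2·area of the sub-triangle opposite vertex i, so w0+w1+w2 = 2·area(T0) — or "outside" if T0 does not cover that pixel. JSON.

T0:
  2·area = 25
  edge (0, 10)→(9, 6): d=(9,-4) inclusive
  edge (9, 6)→(4, 11): d=(-5,5) inclusive
  edge (4, 11)→(0, 10): d=(-4,-1) inclusive
    (3,3)@(7, 7): e=[1,5,19] → X
    (4,3)@(9, 7): e=[9,-5,21] → .
    (1,4)@(3, 9): e=[3,15,7] → X
    (2,4)@(5, 9): e=[11,5,9] → X
    (3,4)@(7, 9): e=[19,-5,11] → .
    (1,5)@(3, 11): e=[21,5,-1] → .
    (2,5)@(5, 11): e=[29,-5,1] → .
  covered (3 px):
    . . . . . . . . . . . .
    . . . . . . . . . . . .
    . . . . . . . . . . . .
    . . . X . . . . . . . .
    . X X . . . . . . . . .
    . . . . . . . . . . . .
    . . . . . . . . . . . .
    . . . . . . . . . . . .
    . . . . . . . . . . . .

Answer: [5,19,1]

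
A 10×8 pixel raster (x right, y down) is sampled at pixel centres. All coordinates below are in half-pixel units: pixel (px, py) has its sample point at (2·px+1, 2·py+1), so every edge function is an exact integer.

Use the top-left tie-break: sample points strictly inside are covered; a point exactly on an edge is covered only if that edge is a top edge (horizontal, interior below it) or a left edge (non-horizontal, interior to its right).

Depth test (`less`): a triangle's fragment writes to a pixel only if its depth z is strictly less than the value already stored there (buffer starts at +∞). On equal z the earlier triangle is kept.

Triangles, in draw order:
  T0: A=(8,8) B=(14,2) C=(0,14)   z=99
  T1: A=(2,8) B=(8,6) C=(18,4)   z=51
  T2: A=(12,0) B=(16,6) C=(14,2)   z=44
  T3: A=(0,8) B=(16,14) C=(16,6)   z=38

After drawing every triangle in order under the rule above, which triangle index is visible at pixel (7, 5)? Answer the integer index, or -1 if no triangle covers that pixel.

T0:
  2·area = 12  (B↔C swapped to make it positive)
  edge (8, 8)→(0, 14): d=(-8,6) right/bottom  bias=-1
  edge (0, 14)→(14, 2): d=(14,-12) top-left  bias=+0
  edge (14, 2)→(8, 8): d=(-6,6) right/bottom  bias=-1
    (7,0)@(15, 1): e=[14,-2,0] → ·  [on edge]
    (6,1)@(13, 3): e=[10,2,0] → ·  [on edge]
    (5,2)@(11, 5): e=[6,6,0] → ·  [on edge]
    (4,3)@(9, 7): e=[2,10,0] → ·  [on edge]
    (3,4)@(7, 9): e=[-2,14,0] → ·  [on edge]
    (2,5)@(5, 11): e=[-6,18,0] → ·  [on edge]
    (1,6)@(3, 13): e=[-10,22,0] → ·  [on edge]
    (0,7)@(1, 15): e=[-14,26,0] → ·  [on edge]
  covered (0 px):
    · · · · · · · · · ·
    · · · · · · · · · ·
    · · · · · · · · · ·
    · · · · · · · · · ·
    · · · · · · · · · ·
    · · · · · · · · · ·
    · · · · · · · · · ·
    · · · · · · · · · ·
T1:
  2·area = 8
  edge (2, 8)→(8, 6): d=(6,-2) top-left  bias=+0
  edge (8, 6)→(18, 4): d=(10,-2) top-left  bias=+0
  edge (18, 4)→(2, 8): d=(-16,4) right/bottom  bias=-1
    (8,1)@(17, 3): e=[0,-12,20] → ·  [on edge]
    (5,2)@(11, 5): e=[0,-4,12] → ·  [on edge]
    (6,2)@(13, 5): e=[4,0,4] → █  [on edge]
    (7,2)@(15, 5): e=[8,4,-4] → ·
    (1,3)@(3, 7): e=[-4,0,12] → ·  [on edge]
    (2,3)@(5, 7): e=[0,4,4] → █  [on edge]
    (3,3)@(7, 7): e=[4,8,-4] → ·
    (6,3)@(13, 7): e=[16,20,-28] → ·
    (2,4)@(5, 9): e=[12,24,-28] → ·
  covered (2 px):
    · · · · · · · · · ·
    · · · · · · · · · ·
    · · · · · · █ · · ·
    · · █ · · · · · · ·
    · · · · · · · · · ·
    · · · · · · · · · ·
    · · · · · · · · · ·
    · · · · · · · · · ·
T2:
  2·area = 4  (B↔C swapped to make it positive)
  edge (12, 0)→(14, 2): d=(2,2) right/bottom  bias=-1
  edge (14, 2)→(16, 6): d=(2,4) right/bottom  bias=-1
  edge (16, 6)→(12, 0): d=(-4,-6) top-left  bias=+0
    (6,0)@(13, 1): e=[0,2,2] → ·  [on edge]
    (7,1)@(15, 3): e=[0,-2,6] → ·  [on edge]
    (8,2)@(17, 5): e=[0,-6,10] → ·  [on edge]
    (9,3)@(19, 7): e=[0,-10,14] → ·  [on edge]
  covered (0 px):
    · · · · · · · · · ·
    · · · · · · · · · ·
    · · · · · · · · · ·
    · · · · · · · · · ·
    · · · · · · · · · ·
    · · · · · · · · · ·
    · · · · · · · · · ·
    · · · · · · · · · ·
T3:
  2·area = 128  (B↔C swapped to make it positive)
  edge (0, 8)→(16, 6): d=(16,-2) top-left  bias=+0
  edge (16, 6)→(16, 14): d=(0,8) right/bottom  bias=-1
  edge (16, 14)→(0, 8): d=(-16,-6) top-left  bias=+0
    (4,3)@(9, 7): e=[2,56,70] → █
    (5,3)@(11, 7): e=[6,40,82] → █
    (6,3)@(13, 7): e=[10,24,94] → █
    (7,3)@(15, 7): e=[14,8,106] → █
    (8,3)@(17, 7): e=[18,-8,118] → ·
    (1,4)@(3, 9): e=[22,104,2] → █
    (2,4)@(5, 9): e=[26,88,14] → █
    (3,4)@(7, 9): e=[30,72,26] → █
    (8,4)@(17, 9): e=[50,-8,86] → ·
    (1,5)@(3, 11): e=[54,104,-30] → ·
    (2,5)@(5, 11): e=[58,88,-18] → ·
    (3,5)@(7, 11): e=[62,72,-6] → ·
  covered (16 px):
    · · · · · · · · · ·
    · · · · · · · · · ·
    · · · · · · · · · ·
    · · · · █ █ █ █ · ·
    · █ █ █ █ █ █ █ · ·
    · · · · █ █ █ █ · ·
    · · · · · · · █ · ·
    · · · · · · · · · ·

Z-buffer (winner per pixel, '.' = empty):
  . . . . . . . . . .
  . . . . . . . . . .
  . . . . . . 1 . . .
  . . 1 . 3 3 3 3 . .
  . 3 3 3 3 3 3 3 . .
  . . . . 3 3 3 3 . .
  . . . . . . . 3 . .
  . . . . . . . . . .

Answer: 3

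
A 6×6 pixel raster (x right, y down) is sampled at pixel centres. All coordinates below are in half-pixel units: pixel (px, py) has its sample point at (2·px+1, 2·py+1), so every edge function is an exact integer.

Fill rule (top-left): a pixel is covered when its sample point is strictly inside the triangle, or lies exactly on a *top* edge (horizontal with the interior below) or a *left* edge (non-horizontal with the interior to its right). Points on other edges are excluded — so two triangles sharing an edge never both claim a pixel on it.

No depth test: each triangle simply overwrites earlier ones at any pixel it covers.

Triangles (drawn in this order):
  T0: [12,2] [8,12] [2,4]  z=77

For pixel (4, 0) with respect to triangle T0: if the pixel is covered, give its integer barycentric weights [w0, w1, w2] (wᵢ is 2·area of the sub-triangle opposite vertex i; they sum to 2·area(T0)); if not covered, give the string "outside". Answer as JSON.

T0:
  2·area = 92
  edge (12, 2)→(8, 12): d=(-4,10) right/bottom  bias=-1
  edge (8, 12)→(2, 4): d=(-6,-8) top-left  bias=+0
  edge (2, 4)→(12, 2): d=(10,-2) top-left  bias=+0
    (3,1)@(7, 3): e=[46,46,0] → #  [on edge]
    (4,1)@(9, 3): e=[26,62,4] → #
    (5,1)@(11, 3): e=[6,78,8] → #
    (1,2)@(3, 5): e=[78,2,12] → #
    (2,2)@(5, 5): e=[58,18,16] → #
    (5,2)@(11, 5): e=[-2,66,28] → ·
    (1,3)@(3, 7): e=[70,-10,32] → ·
    (2,3)@(5, 7): e=[50,6,36] → #
    (5,3)@(11, 7): e=[-10,54,48] → ·
    (2,4)@(5, 9): e=[42,-6,56] → ·
    (3,4)@(7, 9): e=[22,10,60] → #
    (5,4)@(11, 9): e=[-18,42,68] → ·
  covered (12 px):
    · · · · · ·
    · · · # # #
    · # # # # ·
    · · # # # ·
    · · · # # ·
    · · · · · ·

Final: "outside"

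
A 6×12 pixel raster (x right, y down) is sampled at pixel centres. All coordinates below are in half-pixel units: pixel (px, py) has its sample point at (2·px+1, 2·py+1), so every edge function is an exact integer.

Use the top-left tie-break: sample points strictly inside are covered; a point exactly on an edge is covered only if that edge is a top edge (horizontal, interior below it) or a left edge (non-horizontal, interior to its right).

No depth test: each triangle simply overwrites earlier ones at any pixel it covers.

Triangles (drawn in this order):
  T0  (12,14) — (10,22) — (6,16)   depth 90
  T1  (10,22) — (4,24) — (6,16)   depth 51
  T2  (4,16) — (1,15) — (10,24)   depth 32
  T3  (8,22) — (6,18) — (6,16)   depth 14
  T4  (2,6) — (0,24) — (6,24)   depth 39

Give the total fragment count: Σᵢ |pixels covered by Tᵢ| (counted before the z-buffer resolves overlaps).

T0:
  2·area = 44
  edge (12, 14)→(10, 22): d=(-2,8) right/bottom  bias=-1
  edge (10, 22)→(6, 16): d=(-4,-6) top-left  bias=+0
  edge (6, 16)→(12, 14): d=(6,-2) top-left  bias=+0
    (4,7)@(9, 15): e=[22,22,0] → X  [on edge]
    (5,7)@(11, 15): e=[6,34,4] → X
    (1,8)@(3, 17): e=[66,-22,0] → .  [on edge]
    (3,8)@(7, 17): e=[34,2,8] → X
    (3,9)@(7, 19): e=[30,-6,20] → .
    (4,9)@(9, 19): e=[14,6,24] → X
    (5,9)@(11, 19): e=[-2,18,28] → .
    (4,10)@(9, 21): e=[10,-2,36] → .
  covered (6 px):
    . . . . . .
    . . . . . .
    . . . . . .
    . . . . . .
    . . . . . .
    . . . . . .
    . . . . . .
    . . . . X X
    . . . X X X
    . . . . X .
    . . . . . .
    . . . . . .
T1:
  2·area = 44
  edge (10, 22)→(4, 24): d=(-6,2) right/bottom  bias=-1
  edge (4, 24)→(6, 16): d=(2,-8) top-left  bias=+0
  edge (6, 16)→(10, 22): d=(4,6) right/bottom  bias=-1
    (3,9)@(7, 19): e=[24,14,6] → X
    (4,9)@(9, 19): e=[20,30,-6] → .
    (2,10)@(5, 21): e=[16,2,26] → X
    (4,10)@(9, 21): e=[8,34,2] → X
    (5,10)@(11, 21): e=[4,50,-10] → .
    (2,11)@(5, 23): e=[4,6,34] → X
    (3,11)@(7, 23): e=[0,22,22] → .  [on edge]
    (4,11)@(9, 23): e=[-4,38,10] → .
  covered (5 px):
    . . . . . .
    . . . . . .
    . . . . . .
    . . . . . .
    . . . . . .
    . . . . . .
    . . . . . .
    . . . . . .
    . . . . . .
    . . . X . .
    . . X X X .
    . . X . . .
T2:
  2·area = 18  (B↔C swapped to make it positive)
  edge (4, 16)→(10, 24): d=(6,8) right/bottom  bias=-1
  edge (10, 24)→(1, 15): d=(-9,-9) top-left  bias=+0
  edge (1, 15)→(4, 16): d=(3,1) right/bottom  bias=-1
    (0,7)@(1, 15): e=[18,0,0] → .  [on edge]
    (1,8)@(3, 17): e=[14,0,4] → X  [on edge]
    (2,8)@(5, 17): e=[-2,18,2] → .
    (3,8)@(7, 17): e=[-18,36,0] → .  [on edge]
    (1,9)@(3, 19): e=[26,-18,10] → .
    (2,9)@(5, 19): e=[10,0,8] → X  [on edge]
    (3,9)@(7, 19): e=[-6,18,6] → .
    (2,10)@(5, 21): e=[22,-18,14] → .
    (3,10)@(7, 21): e=[6,0,12] → X  [on edge]
    (4,10)@(9, 21): e=[-10,18,10] → .
    (3,11)@(7, 23): e=[18,-18,18] → .
    (4,11)@(9, 23): e=[2,0,16] → X  [on edge]
  covered (4 px):
    . . . . . .
    . . . . . .
    . . . . . .
    . . . . . .
    . . . . . .
    . . . . . .
    . . . . . .
    . . . . . .
    . X . . . .
    . . X . . .
    . . . X . .
    . . . . X .
T3:
  2·area = 4
  edge (8, 22)→(6, 18): d=(-2,-4) top-left  bias=+0
  edge (6, 18)→(6, 16): d=(0,-2) top-left  bias=+0
  edge (6, 16)→(8, 22): d=(2,6) right/bottom  bias=-1
    (0,0)@(1, 1): e=[14,-10,0] → .  [on edge]
    (1,3)@(3, 7): e=[10,-6,0] → .  [on edge]
    (2,6)@(5, 13): e=[6,-2,0] → .  [on edge]
    (3,9)@(7, 19): e=[2,2,0] → .  [on edge]
  covered (0 px):
    . . . . . .
    . . . . . .
    . . . . . .
    . . . . . .
    . . . . . .
    . . . . . .
    . . . . . .
    . . . . . .
    . . . . . .
    . . . . . .
    . . . . . .
    . . . . . .
T4:
  2·area = 108  (B↔C swapped to make it positive)
  edge (2, 6)→(6, 24): d=(4,18) right/bottom  bias=-1
  edge (6, 24)→(0, 24): d=(-6,0) right/bottom  bias=-1
  edge (0, 24)→(2, 6): d=(2,-18) top-left  bias=+0
    (1,5)@(3, 11): e=[2,78,28] → X
    (2,5)@(5, 11): e=[-34,78,64] → .
    (1,6)@(3, 13): e=[10,66,32] → X
    (2,6)@(5, 13): e=[-26,66,68] → .
    (0,7)@(1, 15): e=[54,54,0] → X  [on edge]
    (2,7)@(5, 15): e=[-18,54,72] → .
    (0,8)@(1, 17): e=[62,42,4] → X
    (2,8)@(5, 17): e=[-10,42,76] → .
    (0,9)@(1, 19): e=[70,30,8] → X
    (2,9)@(5, 19): e=[-2,30,80] → .
    (0,10)@(1, 21): e=[78,18,12] → X
    (2,10)@(5, 21): e=[6,18,84] → X
  covered (14 px):
    . . . . . .
    . . . . . .
    . . . . . .
    . . . . . .
    . . . . . .
    . X . . . .
    . X . . . .
    X X . . . .
    X X . . . .
    X X . . . .
    X X X . . .
    X X X . . .

Result: 29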